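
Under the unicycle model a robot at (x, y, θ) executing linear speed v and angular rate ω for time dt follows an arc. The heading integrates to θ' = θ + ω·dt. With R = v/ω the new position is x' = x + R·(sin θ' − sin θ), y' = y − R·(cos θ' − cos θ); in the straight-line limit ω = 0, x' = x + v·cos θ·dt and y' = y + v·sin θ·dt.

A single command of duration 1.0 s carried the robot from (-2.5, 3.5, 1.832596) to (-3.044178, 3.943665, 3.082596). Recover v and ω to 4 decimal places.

v = 0.7500, ω = 1.2500

Δθ = 3.082596 − 1.832596 = 1.250000
ω = Δθ/dt = 1.250000/1.0 = 1.2500
R = Δx/(sin θ' − sin θ) = 0.6000
v = R·ω = 0.6000·1.2500 = 0.7500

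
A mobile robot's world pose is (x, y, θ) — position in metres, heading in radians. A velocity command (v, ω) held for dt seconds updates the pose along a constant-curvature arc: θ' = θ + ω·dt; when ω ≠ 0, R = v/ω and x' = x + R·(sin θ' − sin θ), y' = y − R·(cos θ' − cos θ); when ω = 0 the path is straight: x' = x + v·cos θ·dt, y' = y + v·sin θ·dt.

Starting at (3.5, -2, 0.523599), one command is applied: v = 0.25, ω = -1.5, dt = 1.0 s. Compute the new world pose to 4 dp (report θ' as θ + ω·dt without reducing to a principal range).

(3.7214, -2.0510, -0.9764)

θ' = 0.5236 + -1.5·1.0 = -0.9764
R = v/ω = 0.25/-1.5 = -0.1667
x' = 3.5 + -0.1667·(sin -0.9764 − sin 0.5236) = 3.7214
y' = -2 − -0.1667·(cos -0.9764 − cos 0.5236) = -2.0510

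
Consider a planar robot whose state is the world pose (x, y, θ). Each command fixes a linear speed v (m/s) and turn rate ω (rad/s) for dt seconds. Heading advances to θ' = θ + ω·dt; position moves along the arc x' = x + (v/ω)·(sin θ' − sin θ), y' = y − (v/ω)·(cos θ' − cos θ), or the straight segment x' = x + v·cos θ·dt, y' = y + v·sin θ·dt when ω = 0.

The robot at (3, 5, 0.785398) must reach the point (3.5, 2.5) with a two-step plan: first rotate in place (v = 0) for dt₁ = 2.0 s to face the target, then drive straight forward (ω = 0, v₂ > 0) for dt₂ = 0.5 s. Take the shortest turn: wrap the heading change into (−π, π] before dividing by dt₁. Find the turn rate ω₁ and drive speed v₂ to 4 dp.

ω₁ = -1.0794, v₂ = 5.0990

heading to target = atan2(2.5−5, 3.5−3) = -1.3734
Δθ = wrap(-1.3734 − 0.7854) = -2.1588; ω₁ = Δθ/dt₁ = -1.0794
distance = √((3.5−3)² + (2.5−5)²) = 2.5495; v₂ = distance/dt₂ = 5.0990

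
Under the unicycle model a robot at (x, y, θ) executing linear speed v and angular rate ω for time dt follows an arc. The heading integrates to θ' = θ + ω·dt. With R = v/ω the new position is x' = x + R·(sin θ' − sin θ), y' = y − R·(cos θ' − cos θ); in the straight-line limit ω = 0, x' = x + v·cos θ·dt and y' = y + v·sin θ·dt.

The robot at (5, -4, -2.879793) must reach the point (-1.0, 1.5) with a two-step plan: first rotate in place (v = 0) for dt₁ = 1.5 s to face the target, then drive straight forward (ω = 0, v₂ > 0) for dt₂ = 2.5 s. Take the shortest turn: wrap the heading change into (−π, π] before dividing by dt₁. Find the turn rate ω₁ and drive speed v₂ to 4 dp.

ω₁ = -0.6692, v₂ = 3.2558

heading to target = atan2(1.5−-4, -1−5) = 2.3996
Δθ = wrap(2.3996 − -2.8798) = -1.0037; ω₁ = Δθ/dt₁ = -0.6692
distance = √((-1−5)² + (1.5−-4)²) = 8.1394; v₂ = distance/dt₂ = 3.2558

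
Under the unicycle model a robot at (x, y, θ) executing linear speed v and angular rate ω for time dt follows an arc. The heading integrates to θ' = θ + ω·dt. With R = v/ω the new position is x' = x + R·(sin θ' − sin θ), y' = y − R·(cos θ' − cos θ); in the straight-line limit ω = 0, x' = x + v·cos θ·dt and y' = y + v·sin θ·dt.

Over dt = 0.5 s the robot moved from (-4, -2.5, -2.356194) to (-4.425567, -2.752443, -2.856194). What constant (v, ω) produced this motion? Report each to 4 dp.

Δθ = -2.856194 − -2.356194 = -0.500000
ω = Δθ/dt = -0.500000/0.5 = -1.0000
R = Δx/(sin θ' − sin θ) = -1.0000
v = R·ω = -1.0000·-1.0000 = 1.0000

v = 1.0000, ω = -1.0000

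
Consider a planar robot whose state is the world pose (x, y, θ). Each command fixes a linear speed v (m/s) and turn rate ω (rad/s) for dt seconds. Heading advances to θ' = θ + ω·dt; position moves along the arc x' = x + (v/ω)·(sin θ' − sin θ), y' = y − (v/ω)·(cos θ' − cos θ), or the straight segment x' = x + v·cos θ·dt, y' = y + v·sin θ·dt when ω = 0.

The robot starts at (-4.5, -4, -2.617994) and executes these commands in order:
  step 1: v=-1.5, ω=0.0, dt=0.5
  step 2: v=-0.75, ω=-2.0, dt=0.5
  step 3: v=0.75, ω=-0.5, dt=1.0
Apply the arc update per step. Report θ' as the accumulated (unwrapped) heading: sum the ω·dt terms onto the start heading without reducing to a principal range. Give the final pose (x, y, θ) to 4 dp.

step 1: θ'=-2.6180 (straight) → pose (-3.8505, -3.6250, -2.6180)
step 2: θ'=-3.6180 (R=0.3750) → pose (-3.4910, -3.6165, -3.6180)
step 3: θ'=-4.1180 (R=-1.5000) → pose (-4.0459, -3.1236, -4.1180)

(-4.0459, -3.1236, -4.1180)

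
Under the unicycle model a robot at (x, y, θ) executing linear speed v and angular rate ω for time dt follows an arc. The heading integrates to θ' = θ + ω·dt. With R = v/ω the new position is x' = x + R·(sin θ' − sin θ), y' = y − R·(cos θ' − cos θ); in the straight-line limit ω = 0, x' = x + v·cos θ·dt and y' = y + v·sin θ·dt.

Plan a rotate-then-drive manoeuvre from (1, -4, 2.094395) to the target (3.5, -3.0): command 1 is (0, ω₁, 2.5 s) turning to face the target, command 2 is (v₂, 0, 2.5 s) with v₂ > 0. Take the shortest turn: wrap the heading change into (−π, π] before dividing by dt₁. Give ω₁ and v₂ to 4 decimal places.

heading to target = atan2(-3−-4, 3.5−1) = 0.3805
Δθ = wrap(0.3805 − 2.0944) = -1.7139; ω₁ = Δθ/dt₁ = -0.6856
distance = √((3.5−1)² + (-3−-4)²) = 2.6926; v₂ = distance/dt₂ = 1.0770

ω₁ = -0.6856, v₂ = 1.0770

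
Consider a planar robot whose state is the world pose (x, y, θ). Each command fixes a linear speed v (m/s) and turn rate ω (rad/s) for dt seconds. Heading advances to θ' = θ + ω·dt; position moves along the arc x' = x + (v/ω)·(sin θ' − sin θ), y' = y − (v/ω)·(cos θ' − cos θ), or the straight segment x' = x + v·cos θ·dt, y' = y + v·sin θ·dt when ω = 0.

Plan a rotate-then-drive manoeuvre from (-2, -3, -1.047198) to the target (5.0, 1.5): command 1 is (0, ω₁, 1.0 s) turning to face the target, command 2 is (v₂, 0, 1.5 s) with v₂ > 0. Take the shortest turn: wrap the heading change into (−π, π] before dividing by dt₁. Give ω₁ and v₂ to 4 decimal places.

ω₁ = 1.6185, v₂ = 5.5478

heading to target = atan2(1.5−-3, 5−-2) = 0.5713
Δθ = wrap(0.5713 − -1.0472) = 1.6185; ω₁ = Δθ/dt₁ = 1.6185
distance = √((5−-2)² + (1.5−-3)²) = 8.3217; v₂ = distance/dt₂ = 5.5478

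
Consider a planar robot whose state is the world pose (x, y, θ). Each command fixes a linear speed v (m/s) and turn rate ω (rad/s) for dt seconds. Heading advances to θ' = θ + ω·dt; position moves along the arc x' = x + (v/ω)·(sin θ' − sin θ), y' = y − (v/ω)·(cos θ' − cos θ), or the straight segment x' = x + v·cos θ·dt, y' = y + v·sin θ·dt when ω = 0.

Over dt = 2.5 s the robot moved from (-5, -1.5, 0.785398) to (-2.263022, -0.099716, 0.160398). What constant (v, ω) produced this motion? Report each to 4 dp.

v = 1.2500, ω = -0.2500

Δθ = 0.160398 − 0.785398 = -0.625000
ω = Δθ/dt = -0.625000/2.5 = -0.2500
R = Δx/(sin θ' − sin θ) = -5.0000
v = R·ω = -5.0000·-0.2500 = 1.2500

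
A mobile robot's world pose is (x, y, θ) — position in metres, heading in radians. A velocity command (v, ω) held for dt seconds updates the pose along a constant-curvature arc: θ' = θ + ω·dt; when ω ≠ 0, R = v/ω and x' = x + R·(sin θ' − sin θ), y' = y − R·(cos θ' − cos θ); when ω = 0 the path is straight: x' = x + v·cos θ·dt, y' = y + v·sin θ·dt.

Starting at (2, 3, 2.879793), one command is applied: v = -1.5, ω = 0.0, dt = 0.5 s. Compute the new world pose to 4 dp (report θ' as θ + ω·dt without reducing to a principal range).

(2.7244, 2.8059, 2.8798)

θ' = 2.8798 + 0.0·0.5 = 2.8798
ω = 0 → straight: x' = 2 + -1.5·cos(2.8798)·0.5 = 2.7244
y' = 3 + -1.5·sin(2.8798)·0.5 = 2.8059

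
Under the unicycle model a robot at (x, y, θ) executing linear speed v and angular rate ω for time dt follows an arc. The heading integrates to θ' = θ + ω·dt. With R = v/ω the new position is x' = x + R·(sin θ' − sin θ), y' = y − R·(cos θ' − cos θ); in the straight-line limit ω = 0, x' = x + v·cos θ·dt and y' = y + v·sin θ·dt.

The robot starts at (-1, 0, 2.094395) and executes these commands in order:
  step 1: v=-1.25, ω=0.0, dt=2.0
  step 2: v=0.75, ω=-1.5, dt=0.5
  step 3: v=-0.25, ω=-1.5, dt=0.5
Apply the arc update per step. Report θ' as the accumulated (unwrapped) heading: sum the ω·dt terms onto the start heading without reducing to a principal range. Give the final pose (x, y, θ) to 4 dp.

step 1: θ'=2.0944 (straight) → pose (0.2500, -2.1651, 2.0944)
step 2: θ'=1.3444 (R=-0.5000) → pose (0.1958, -1.8028, 1.3444)
step 3: θ'=0.5944 (R=0.1667) → pose (0.1267, -1.9035, 0.5944)

(0.1267, -1.9035, 0.5944)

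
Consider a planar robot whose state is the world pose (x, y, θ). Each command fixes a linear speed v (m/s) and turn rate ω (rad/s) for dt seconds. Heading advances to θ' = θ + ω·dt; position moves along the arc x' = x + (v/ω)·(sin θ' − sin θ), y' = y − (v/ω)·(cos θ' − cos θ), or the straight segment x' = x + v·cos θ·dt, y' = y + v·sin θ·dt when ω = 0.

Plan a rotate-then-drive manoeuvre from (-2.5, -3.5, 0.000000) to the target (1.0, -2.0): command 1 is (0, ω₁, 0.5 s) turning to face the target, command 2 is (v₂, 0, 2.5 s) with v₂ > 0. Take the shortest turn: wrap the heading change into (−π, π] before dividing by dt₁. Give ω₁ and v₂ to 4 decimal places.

heading to target = atan2(-2−-3.5, 1−-2.5) = 0.4049
Δθ = wrap(0.4049 − 0.0000) = 0.4049; ω₁ = Δθ/dt₁ = 0.8098
distance = √((1−-2.5)² + (-2−-3.5)²) = 3.8079; v₂ = distance/dt₂ = 1.5232

ω₁ = 0.8098, v₂ = 1.5232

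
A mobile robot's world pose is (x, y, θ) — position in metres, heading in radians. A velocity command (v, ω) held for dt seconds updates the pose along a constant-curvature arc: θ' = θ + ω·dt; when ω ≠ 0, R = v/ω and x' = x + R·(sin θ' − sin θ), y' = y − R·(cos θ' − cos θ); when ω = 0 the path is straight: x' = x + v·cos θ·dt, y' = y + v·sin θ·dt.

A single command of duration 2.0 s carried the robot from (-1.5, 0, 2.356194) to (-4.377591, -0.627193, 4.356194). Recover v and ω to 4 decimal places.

Δθ = 4.356194 − 2.356194 = 2.000000
ω = Δθ/dt = 2.000000/2.0 = 1.0000
R = Δx/(sin θ' − sin θ) = 1.7500
v = R·ω = 1.7500·1.0000 = 1.7500

v = 1.7500, ω = 1.0000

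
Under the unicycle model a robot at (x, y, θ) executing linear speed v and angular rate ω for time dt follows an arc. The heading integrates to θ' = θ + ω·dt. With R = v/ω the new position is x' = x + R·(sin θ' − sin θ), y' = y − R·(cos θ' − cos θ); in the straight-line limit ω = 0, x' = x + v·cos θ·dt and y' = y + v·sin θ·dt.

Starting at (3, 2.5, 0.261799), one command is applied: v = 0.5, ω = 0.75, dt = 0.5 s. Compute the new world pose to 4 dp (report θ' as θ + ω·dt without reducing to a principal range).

(3.2239, 2.6079, 0.6368)

θ' = 0.2618 + 0.75·0.5 = 0.6368
R = v/ω = 0.5/0.75 = 0.6667
x' = 3 + 0.6667·(sin 0.6368 − sin 0.2618) = 3.2239
y' = 2.5 − 0.6667·(cos 0.6368 − cos 0.2618) = 2.6079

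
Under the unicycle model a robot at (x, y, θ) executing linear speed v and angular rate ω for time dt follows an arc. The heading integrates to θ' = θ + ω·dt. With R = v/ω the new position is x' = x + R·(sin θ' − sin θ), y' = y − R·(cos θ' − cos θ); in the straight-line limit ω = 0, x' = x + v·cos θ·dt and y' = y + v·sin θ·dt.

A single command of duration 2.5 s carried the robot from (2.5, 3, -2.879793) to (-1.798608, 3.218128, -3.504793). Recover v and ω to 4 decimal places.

Δθ = -3.504793 − -2.879793 = -0.625000
ω = Δθ/dt = -0.625000/2.5 = -0.2500
R = Δx/(sin θ' − sin θ) = -7.0000
v = R·ω = -7.0000·-0.2500 = 1.7500

v = 1.7500, ω = -0.2500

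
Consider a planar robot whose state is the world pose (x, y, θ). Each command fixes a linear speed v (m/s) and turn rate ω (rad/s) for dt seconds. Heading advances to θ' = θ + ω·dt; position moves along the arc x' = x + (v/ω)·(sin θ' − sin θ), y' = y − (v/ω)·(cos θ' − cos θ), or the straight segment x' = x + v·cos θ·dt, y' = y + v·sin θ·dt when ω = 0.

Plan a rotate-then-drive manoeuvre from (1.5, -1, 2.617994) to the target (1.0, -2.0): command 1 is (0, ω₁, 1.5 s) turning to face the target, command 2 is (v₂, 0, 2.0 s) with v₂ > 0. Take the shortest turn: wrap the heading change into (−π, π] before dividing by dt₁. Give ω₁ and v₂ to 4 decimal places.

heading to target = atan2(-2−-1, 1−1.5) = -2.0344
Δθ = wrap(-2.0344 − 2.6180) = 1.6307; ω₁ = Δθ/dt₁ = 1.0872
distance = √((1−1.5)² + (-2−-1)²) = 1.1180; v₂ = distance/dt₂ = 0.5590

ω₁ = 1.0872, v₂ = 0.5590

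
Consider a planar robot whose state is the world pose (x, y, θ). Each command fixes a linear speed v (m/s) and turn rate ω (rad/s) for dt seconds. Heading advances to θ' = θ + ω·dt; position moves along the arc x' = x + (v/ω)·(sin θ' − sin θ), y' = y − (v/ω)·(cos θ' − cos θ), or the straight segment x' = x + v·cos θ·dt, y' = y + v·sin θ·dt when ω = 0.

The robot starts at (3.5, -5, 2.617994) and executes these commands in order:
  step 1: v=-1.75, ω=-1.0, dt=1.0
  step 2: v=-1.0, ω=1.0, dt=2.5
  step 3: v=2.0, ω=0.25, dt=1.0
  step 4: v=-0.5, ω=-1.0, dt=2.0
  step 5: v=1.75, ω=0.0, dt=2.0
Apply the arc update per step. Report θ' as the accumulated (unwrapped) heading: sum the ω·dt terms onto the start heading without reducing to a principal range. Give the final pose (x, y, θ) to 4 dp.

(3.6142, -6.0905, 2.3680)

step 1: θ'=1.6180 (R=1.7500) → pose (4.3731, -6.4330, 1.6180)
step 2: θ'=4.1180 (R=-1.0000) → pose (6.2004, -6.9458, 4.1180)
step 3: θ'=4.3680 (R=8.0000) → pose (5.2981, -8.7248, 4.3680)
step 4: θ'=2.3680 (R=0.5000) → pose (6.1181, -8.5360, 2.3680)
step 5: θ'=2.3680 (straight) → pose (3.6142, -6.0905, 2.3680)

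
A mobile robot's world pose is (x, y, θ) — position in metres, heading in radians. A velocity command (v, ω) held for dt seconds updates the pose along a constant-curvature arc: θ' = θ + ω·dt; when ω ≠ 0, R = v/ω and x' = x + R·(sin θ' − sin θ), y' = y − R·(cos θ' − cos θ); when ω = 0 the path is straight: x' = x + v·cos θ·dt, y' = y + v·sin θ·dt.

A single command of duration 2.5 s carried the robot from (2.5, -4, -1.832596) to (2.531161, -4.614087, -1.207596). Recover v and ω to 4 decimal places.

Δθ = -1.207596 − -1.832596 = 0.625000
ω = Δθ/dt = 0.625000/2.5 = 0.2500
R = −Δy/(cos θ' − cos θ) = 1.0000
v = R·ω = 1.0000·0.2500 = 0.2500

v = 0.2500, ω = 0.2500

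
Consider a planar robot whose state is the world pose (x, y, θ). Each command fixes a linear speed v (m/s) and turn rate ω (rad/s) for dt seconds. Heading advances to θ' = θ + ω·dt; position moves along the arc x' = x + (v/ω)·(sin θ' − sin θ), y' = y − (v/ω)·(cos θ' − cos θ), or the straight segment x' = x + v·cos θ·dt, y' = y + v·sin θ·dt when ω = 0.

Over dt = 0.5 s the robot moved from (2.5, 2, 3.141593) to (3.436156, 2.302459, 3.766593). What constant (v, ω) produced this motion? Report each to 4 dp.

Δθ = 3.766593 − 3.141593 = 0.625000
ω = Δθ/dt = 0.625000/0.5 = 1.2500
R = Δx/(sin θ' − sin θ) = -1.6000
v = R·ω = -1.6000·1.2500 = -2.0000

v = -2.0000, ω = 1.2500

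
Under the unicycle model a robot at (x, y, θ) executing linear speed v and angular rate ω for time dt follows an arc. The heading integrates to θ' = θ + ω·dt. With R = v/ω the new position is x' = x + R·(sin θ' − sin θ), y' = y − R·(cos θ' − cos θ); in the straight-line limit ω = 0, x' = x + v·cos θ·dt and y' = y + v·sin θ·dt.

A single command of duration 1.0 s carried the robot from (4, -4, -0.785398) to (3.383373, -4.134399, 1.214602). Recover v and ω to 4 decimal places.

Δθ = 1.214602 − -0.785398 = 2.000000
ω = Δθ/dt = 2.000000/1.0 = 2.0000
R = Δx/(sin θ' − sin θ) = -0.3750
v = R·ω = -0.3750·2.0000 = -0.7500

v = -0.7500, ω = 2.0000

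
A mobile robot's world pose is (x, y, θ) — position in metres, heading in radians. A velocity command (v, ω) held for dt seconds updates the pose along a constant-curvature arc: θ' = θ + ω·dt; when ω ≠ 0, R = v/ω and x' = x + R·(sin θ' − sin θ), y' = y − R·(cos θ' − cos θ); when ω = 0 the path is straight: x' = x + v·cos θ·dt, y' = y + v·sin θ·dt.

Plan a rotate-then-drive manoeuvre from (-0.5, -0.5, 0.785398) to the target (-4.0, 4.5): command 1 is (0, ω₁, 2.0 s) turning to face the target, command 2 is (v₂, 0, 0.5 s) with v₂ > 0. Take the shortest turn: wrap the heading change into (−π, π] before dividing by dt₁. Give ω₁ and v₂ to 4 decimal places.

ω₁ = 0.6981, v₂ = 12.2066

heading to target = atan2(4.5−-0.5, -4−-0.5) = 2.1815
Δθ = wrap(2.1815 − 0.7854) = 1.3961; ω₁ = Δθ/dt₁ = 0.6981
distance = √((-4−-0.5)² + (4.5−-0.5)²) = 6.1033; v₂ = distance/dt₂ = 12.2066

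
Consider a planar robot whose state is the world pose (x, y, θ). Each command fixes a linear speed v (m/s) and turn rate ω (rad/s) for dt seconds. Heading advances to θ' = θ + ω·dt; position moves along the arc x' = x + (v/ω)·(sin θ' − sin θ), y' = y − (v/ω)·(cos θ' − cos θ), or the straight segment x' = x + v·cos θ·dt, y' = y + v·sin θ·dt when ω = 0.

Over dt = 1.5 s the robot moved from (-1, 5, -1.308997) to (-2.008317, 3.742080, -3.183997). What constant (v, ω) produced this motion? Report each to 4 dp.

Δθ = -3.183997 − -1.308997 = -1.875000
ω = Δθ/dt = -1.875000/1.5 = -1.2500
R = −Δy/(cos θ' − cos θ) = -1.0000
v = R·ω = -1.0000·-1.2500 = 1.2500

v = 1.2500, ω = -1.2500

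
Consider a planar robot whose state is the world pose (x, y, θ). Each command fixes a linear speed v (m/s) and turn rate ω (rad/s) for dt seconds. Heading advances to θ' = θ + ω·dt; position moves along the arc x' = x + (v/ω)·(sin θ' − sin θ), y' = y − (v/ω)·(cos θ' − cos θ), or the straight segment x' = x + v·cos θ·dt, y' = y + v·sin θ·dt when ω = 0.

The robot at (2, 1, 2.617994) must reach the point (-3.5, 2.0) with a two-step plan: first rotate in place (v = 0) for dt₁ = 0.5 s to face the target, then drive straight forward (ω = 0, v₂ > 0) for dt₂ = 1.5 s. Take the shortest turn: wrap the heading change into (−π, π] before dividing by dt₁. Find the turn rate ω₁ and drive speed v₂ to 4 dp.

heading to target = atan2(2−1, -3.5−2) = 2.9617
Δθ = wrap(2.9617 − 2.6180) = 0.3437; ω₁ = Δθ/dt₁ = 0.6875
distance = √((-3.5−2)² + (2−1)²) = 5.5902; v₂ = distance/dt₂ = 3.7268

ω₁ = 0.6875, v₂ = 3.7268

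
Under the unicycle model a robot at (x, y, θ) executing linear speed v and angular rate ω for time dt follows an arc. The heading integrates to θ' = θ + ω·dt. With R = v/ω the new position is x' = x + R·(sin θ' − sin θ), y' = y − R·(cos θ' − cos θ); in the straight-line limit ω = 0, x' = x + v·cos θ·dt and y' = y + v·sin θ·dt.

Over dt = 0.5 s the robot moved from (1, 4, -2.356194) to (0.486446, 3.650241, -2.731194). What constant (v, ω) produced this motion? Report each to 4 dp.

Δθ = -2.731194 − -2.356194 = -0.375000
ω = Δθ/dt = -0.375000/0.5 = -0.7500
R = Δx/(sin θ' − sin θ) = -1.6667
v = R·ω = -1.6667·-0.7500 = 1.2500

v = 1.2500, ω = -0.7500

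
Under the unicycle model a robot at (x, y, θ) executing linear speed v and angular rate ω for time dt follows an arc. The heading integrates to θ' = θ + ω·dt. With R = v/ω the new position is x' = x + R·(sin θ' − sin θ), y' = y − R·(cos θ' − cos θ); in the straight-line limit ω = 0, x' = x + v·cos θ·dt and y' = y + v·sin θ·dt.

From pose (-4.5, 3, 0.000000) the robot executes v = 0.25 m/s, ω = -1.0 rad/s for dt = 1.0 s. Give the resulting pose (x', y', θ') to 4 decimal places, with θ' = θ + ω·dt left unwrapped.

θ' = 0.0000 + -1.0·1.0 = -1.0000
R = v/ω = 0.25/-1.0 = -0.2500
x' = -4.5 + -0.2500·(sin -1.0000 − sin 0.0000) = -4.2896
y' = 3 − -0.2500·(cos -1.0000 − cos 0.0000) = 2.8851

(-4.2896, 2.8851, -1.0000)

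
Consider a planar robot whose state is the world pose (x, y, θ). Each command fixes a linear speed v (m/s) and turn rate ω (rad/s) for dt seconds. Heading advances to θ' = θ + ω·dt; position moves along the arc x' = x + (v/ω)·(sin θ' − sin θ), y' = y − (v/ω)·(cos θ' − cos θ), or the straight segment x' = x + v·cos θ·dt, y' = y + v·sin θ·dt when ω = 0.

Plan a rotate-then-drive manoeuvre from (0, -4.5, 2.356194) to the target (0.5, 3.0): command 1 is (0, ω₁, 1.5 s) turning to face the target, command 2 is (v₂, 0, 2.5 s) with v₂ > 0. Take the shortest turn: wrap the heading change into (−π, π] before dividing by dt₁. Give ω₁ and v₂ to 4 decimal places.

heading to target = atan2(3−-4.5, 0.5−0) = 1.5042
Δθ = wrap(1.5042 − 2.3562) = -0.8520; ω₁ = Δθ/dt₁ = -0.5680
distance = √((0.5−0)² + (3−-4.5)²) = 7.5166; v₂ = distance/dt₂ = 3.0067

ω₁ = -0.5680, v₂ = 3.0067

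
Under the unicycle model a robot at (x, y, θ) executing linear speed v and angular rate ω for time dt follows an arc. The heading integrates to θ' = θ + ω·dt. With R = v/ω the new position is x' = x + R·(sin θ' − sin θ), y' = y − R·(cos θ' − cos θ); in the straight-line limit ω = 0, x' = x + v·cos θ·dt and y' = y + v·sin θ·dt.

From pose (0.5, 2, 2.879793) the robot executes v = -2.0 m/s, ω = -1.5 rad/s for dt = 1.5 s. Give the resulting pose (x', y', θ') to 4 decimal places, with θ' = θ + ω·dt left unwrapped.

θ' = 2.8798 + -1.5·1.5 = 0.6298
R = v/ω = -2.0/-1.5 = 1.3333
x' = 0.5 + 1.3333·(sin 0.6298 − sin 2.8798) = 0.9402
y' = 2 − 1.3333·(cos 0.6298 − cos 2.8798) = -0.3654

(0.9402, -0.3654, 0.6298)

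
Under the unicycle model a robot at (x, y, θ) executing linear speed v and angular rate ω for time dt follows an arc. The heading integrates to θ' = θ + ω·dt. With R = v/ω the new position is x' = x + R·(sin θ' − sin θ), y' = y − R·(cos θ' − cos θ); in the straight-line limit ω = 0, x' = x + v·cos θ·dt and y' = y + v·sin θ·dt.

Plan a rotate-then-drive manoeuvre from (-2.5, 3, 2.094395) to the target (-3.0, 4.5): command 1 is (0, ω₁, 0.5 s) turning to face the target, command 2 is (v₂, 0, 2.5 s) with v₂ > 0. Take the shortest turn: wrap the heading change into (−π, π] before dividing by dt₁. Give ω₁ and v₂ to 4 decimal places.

ω₁ = -0.4037, v₂ = 0.6325

heading to target = atan2(4.5−3, -3−-2.5) = 1.8925
Δθ = wrap(1.8925 − 2.0944) = -0.2018; ω₁ = Δθ/dt₁ = -0.4037
distance = √((-3−-2.5)² + (4.5−3)²) = 1.5811; v₂ = distance/dt₂ = 0.6325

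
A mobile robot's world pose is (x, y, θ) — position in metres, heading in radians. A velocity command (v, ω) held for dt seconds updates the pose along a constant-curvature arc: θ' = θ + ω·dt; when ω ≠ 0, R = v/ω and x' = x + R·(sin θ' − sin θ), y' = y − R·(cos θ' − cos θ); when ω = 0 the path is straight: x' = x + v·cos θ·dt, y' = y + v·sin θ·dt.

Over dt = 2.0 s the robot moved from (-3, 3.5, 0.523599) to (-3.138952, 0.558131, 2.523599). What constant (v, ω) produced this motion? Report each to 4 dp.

v = -1.7500, ω = 1.0000

Δθ = 2.523599 − 0.523599 = 2.000000
ω = Δθ/dt = 2.000000/2.0 = 1.0000
R = −Δy/(cos θ' − cos θ) = -1.7500
v = R·ω = -1.7500·1.0000 = -1.7500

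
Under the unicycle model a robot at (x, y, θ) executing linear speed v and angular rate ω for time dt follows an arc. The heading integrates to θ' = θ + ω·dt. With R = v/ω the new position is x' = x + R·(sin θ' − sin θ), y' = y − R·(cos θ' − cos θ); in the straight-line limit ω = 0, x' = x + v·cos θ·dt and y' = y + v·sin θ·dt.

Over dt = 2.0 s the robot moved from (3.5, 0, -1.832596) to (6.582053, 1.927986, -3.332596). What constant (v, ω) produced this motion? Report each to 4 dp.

Δθ = -3.332596 − -1.832596 = -1.500000
ω = Δθ/dt = -1.500000/2.0 = -0.7500
R = Δx/(sin θ' − sin θ) = 2.6667
v = R·ω = 2.6667·-0.7500 = -2.0000

v = -2.0000, ω = -0.7500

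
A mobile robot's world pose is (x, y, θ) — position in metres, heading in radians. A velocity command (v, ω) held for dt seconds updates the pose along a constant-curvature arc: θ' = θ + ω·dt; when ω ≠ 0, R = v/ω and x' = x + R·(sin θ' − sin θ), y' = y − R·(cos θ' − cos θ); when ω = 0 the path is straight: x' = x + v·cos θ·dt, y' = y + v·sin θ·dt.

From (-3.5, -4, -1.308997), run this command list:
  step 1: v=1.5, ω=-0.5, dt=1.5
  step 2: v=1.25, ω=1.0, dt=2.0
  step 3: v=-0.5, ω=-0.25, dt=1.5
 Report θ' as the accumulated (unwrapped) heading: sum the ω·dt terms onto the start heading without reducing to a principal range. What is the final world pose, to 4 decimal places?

(-3.4410, -7.8358, -0.4340)

step 1: θ'=-2.0590 (R=-3.0000) → pose (-3.7482, -6.1836, -2.0590)
step 2: θ'=-0.0590 (R=1.2500) → pose (-2.7180, -8.0177, -0.0590)
step 3: θ'=-0.4340 (R=2.0000) → pose (-3.4410, -7.8358, -0.4340)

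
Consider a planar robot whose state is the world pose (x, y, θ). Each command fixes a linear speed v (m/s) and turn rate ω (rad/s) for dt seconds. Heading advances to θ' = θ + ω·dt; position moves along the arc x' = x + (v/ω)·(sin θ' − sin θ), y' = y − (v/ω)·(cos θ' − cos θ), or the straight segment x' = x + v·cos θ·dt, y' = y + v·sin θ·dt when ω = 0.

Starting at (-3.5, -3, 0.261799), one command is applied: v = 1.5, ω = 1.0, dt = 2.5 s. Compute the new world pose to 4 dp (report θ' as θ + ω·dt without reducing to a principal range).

θ' = 0.2618 + 1.0·2.5 = 2.7618
R = v/ω = 1.5/1.0 = 1.5000
x' = -3.5 + 1.5000·(sin 2.7618 − sin 0.2618) = -3.3321
y' = -3 − 1.5000·(cos 2.7618 − cos 0.2618) = -0.1580

(-3.3321, -0.1580, 2.7618)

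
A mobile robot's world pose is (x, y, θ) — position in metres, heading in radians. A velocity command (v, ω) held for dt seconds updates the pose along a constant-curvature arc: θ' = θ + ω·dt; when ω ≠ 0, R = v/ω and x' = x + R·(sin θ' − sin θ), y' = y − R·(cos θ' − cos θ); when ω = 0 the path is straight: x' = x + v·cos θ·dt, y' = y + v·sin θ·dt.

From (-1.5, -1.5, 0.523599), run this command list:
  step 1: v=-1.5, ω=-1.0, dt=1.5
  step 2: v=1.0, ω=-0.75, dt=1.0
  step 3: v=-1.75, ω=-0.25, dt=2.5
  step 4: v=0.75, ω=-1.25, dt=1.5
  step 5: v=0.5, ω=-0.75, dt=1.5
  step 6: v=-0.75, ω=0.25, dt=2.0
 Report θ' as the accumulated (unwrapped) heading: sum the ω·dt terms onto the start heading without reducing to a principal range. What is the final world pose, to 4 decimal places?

step 1: θ'=-0.9764 (R=1.5000) → pose (-3.4927, -1.0410, -0.9764)
step 2: θ'=-1.7264 (R=-1.3333) → pose (-3.2802, -1.9943, -1.7264)
step 3: θ'=-2.3514 (R=7.0000) → pose (-1.3381, 1.8468, -2.3514)
step 4: θ'=-4.2264 (R=-0.6000) → pose (-2.2950, 1.9888, -4.2264)
step 5: θ'=-5.3514 (R=-0.6667) → pose (-2.2406, 2.6978, -5.3514)
step 6: θ'=-4.8514 (R=-3.0000) → pose (-2.8036, 1.3243, -4.8514)

(-2.8036, 1.3243, -4.8514)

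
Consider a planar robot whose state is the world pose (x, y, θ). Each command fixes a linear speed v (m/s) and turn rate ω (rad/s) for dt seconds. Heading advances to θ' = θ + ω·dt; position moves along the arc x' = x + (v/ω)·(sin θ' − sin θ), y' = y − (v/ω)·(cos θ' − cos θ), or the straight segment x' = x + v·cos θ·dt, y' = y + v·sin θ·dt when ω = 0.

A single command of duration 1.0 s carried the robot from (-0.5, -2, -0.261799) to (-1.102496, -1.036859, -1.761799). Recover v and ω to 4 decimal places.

v = -1.2500, ω = -1.5000

Δθ = -1.761799 − -0.261799 = -1.500000
ω = Δθ/dt = -1.500000/1.0 = -1.5000
R = −Δy/(cos θ' − cos θ) = 0.8333
v = R·ω = 0.8333·-1.5000 = -1.2500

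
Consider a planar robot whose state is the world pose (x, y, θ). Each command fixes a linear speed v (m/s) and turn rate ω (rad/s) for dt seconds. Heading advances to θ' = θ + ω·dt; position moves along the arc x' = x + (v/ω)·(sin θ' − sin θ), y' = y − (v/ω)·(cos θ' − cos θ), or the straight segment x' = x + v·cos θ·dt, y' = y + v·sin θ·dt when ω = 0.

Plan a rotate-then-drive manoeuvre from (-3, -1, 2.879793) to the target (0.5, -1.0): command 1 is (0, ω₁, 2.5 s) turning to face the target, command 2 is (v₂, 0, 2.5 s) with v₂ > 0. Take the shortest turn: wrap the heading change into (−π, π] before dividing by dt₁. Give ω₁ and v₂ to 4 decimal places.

ω₁ = -1.1519, v₂ = 1.4000

heading to target = atan2(-1−-1, 0.5−-3) = 0.0000
Δθ = wrap(0.0000 − 2.8798) = -2.8798; ω₁ = Δθ/dt₁ = -1.1519
distance = √((0.5−-3)² + (-1−-1)²) = 3.5000; v₂ = distance/dt₂ = 1.4000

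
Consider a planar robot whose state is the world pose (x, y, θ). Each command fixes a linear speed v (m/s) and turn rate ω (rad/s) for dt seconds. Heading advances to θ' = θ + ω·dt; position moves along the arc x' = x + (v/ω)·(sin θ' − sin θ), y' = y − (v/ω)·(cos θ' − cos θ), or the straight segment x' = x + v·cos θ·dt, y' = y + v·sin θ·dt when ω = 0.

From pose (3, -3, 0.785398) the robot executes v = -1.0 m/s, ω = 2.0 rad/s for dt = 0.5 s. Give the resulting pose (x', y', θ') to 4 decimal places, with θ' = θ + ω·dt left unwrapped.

θ' = 0.7854 + 2.0·0.5 = 1.7854
R = v/ω = -1.0/2.0 = -0.5000
x' = 3 + -0.5000·(sin 1.7854 − sin 0.7854) = 2.8650
y' = -3 − -0.5000·(cos 1.7854 − cos 0.7854) = -3.4600

(2.8650, -3.4600, 1.7854)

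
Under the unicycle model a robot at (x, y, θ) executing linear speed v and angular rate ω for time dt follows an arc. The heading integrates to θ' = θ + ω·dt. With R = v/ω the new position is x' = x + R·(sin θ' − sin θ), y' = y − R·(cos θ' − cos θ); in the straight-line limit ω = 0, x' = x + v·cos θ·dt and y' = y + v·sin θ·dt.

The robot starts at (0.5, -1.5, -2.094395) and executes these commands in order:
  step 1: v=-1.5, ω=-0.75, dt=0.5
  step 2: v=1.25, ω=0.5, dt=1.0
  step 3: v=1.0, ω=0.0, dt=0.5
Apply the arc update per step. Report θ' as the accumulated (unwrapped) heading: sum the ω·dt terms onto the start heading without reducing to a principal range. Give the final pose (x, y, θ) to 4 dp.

step 1: θ'=-2.4694 (R=2.0000) → pose (0.9866, -0.9351, -2.4694)
step 2: θ'=-1.9694 (R=2.5000) → pose (0.2394, -1.9209, -1.9694)
step 3: θ'=-1.9694 (straight) → pose (0.0453, -2.3817, -1.9694)

(0.0453, -2.3817, -1.9694)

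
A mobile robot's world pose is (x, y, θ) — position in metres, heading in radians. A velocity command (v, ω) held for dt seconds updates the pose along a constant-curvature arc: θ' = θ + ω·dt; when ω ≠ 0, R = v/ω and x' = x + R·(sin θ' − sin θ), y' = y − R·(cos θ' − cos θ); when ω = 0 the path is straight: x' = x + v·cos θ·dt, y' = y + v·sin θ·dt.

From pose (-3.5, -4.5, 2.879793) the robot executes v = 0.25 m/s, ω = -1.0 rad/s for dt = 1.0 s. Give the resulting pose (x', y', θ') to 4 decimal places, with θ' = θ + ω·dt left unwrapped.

(-3.6735, -4.3345, 1.8798)

θ' = 2.8798 + -1.0·1.0 = 1.8798
R = v/ω = 0.25/-1.0 = -0.2500
x' = -3.5 + -0.2500·(sin 1.8798 − sin 2.8798) = -3.6735
y' = -4.5 − -0.2500·(cos 1.8798 − cos 2.8798) = -4.3345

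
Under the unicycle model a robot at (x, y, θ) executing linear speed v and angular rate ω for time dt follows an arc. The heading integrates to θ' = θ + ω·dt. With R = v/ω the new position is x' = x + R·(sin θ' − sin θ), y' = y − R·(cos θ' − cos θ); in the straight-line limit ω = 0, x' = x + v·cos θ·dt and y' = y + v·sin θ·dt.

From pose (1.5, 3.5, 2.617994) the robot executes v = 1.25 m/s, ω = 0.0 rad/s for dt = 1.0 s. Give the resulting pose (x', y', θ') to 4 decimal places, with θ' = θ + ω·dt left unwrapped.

θ' = 2.6180 + 0.0·1.0 = 2.6180
ω = 0 → straight: x' = 1.5 + 1.25·cos(2.6180)·1.0 = 0.4175
y' = 3.5 + 1.25·sin(2.6180)·1.0 = 4.1250

(0.4175, 4.1250, 2.6180)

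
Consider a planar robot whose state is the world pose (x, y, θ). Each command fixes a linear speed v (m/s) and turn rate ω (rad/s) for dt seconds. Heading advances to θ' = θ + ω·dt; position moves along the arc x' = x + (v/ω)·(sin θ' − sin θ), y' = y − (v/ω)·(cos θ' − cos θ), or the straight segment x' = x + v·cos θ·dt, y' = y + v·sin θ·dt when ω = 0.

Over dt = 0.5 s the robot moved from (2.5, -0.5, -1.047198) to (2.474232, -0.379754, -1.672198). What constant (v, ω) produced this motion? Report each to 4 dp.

Δθ = -1.672198 − -1.047198 = -0.625000
ω = Δθ/dt = -0.625000/0.5 = -1.2500
R = −Δy/(cos θ' − cos θ) = 0.2000
v = R·ω = 0.2000·-1.2500 = -0.2500

v = -0.2500, ω = -1.2500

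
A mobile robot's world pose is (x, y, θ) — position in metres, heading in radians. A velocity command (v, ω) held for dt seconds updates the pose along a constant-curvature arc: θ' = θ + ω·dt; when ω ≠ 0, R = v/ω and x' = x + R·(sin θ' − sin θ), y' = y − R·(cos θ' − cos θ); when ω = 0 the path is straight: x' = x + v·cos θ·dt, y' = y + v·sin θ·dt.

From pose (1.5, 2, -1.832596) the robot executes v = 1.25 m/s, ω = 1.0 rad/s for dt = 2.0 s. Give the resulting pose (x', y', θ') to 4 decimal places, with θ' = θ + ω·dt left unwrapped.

(2.9157, 0.4440, 0.1674)

θ' = -1.8326 + 1.0·2.0 = 0.1674
R = v/ω = 1.25/1.0 = 1.2500
x' = 1.5 + 1.2500·(sin 0.1674 − sin -1.8326) = 2.9157
y' = 2 − 1.2500·(cos 0.1674 − cos -1.8326) = 0.4440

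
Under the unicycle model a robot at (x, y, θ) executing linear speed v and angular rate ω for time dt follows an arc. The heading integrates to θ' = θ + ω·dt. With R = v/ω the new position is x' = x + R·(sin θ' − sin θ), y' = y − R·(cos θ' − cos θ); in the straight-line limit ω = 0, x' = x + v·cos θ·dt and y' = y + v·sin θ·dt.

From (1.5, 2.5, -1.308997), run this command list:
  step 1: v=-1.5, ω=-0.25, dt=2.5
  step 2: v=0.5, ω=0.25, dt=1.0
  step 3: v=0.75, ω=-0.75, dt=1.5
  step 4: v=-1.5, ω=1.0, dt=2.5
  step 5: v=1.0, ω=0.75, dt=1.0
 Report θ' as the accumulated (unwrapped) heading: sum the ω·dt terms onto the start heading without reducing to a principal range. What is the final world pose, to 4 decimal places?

step 1: θ'=-1.9340 (R=6.0000) → pose (1.6870, 6.1845, -1.9340)
step 2: θ'=-1.6840 (R=2.0000) → pose (1.5693, 5.6999, -1.6840)
step 3: θ'=-2.8090 (R=-1.0000) → pose (0.9022, 4.8677, -2.8090)
step 4: θ'=-0.3090 (R=-1.5000) → pose (0.8686, 7.7144, -0.3090)
step 5: θ'=0.4410 (R=1.3333) → pose (1.8432, 7.7788, 0.4410)

(1.8432, 7.7788, 0.4410)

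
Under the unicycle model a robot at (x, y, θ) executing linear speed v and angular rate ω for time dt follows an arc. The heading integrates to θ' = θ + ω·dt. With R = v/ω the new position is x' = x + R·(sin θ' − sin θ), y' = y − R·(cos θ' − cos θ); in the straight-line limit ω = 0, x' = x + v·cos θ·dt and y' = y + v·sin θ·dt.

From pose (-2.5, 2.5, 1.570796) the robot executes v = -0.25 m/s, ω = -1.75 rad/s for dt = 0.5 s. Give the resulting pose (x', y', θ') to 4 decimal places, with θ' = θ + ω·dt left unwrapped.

θ' = 1.5708 + -1.75·0.5 = 0.6958
R = v/ω = -0.25/-1.75 = 0.1429
x' = -2.5 + 0.1429·(sin 0.6958 − sin 1.5708) = -2.5513
y' = 2.5 − 0.1429·(cos 0.6958 − cos 1.5708) = 2.3904

(-2.5513, 2.3904, 0.6958)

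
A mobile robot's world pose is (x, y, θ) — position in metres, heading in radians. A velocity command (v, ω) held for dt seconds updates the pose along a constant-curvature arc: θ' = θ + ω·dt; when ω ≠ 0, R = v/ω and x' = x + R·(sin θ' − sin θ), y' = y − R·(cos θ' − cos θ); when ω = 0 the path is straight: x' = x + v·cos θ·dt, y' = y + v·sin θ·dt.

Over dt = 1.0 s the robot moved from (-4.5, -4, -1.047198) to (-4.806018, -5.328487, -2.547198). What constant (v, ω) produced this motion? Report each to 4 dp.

v = 1.5000, ω = -1.5000

Δθ = -2.547198 − -1.047198 = -1.500000
ω = Δθ/dt = -1.500000/1.0 = -1.5000
R = −Δy/(cos θ' − cos θ) = -1.0000
v = R·ω = -1.0000·-1.5000 = 1.5000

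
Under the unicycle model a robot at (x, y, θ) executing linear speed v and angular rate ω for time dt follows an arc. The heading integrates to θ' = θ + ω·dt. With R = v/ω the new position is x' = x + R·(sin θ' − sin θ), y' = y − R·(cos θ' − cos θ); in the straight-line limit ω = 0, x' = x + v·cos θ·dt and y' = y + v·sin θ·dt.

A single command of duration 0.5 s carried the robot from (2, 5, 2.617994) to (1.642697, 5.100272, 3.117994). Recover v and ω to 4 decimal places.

v = 0.7500, ω = 1.0000

Δθ = 3.117994 − 2.617994 = 0.500000
ω = Δθ/dt = 0.500000/0.5 = 1.0000
R = Δx/(sin θ' − sin θ) = 0.7500
v = R·ω = 0.7500·1.0000 = 0.7500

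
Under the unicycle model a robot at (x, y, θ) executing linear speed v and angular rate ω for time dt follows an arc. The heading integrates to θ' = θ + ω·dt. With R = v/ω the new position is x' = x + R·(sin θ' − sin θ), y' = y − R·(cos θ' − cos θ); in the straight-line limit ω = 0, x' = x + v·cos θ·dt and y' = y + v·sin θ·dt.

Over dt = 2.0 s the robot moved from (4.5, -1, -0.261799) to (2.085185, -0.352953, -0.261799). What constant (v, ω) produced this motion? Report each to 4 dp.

v = -1.2500, ω = 0.0000

Δθ = -0.261799 − -0.261799 = 0.000000
ω = Δθ/dt = 0.000000/2.0 = 0.0000
ω = 0 → v = (Δx·cos θ + Δy·sin θ)/dt = -1.2500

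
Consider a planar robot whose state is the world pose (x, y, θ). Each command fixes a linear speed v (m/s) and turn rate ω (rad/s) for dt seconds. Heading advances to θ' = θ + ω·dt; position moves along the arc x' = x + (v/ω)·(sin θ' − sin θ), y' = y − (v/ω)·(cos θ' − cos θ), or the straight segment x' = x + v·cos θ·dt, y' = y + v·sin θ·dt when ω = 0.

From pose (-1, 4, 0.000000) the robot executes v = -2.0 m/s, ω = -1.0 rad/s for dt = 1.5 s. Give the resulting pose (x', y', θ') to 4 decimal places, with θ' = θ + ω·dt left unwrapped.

(-2.9950, 5.8585, -1.5000)

θ' = 0.0000 + -1.0·1.5 = -1.5000
R = v/ω = -2.0/-1.0 = 2.0000
x' = -1 + 2.0000·(sin -1.5000 − sin 0.0000) = -2.9950
y' = 4 − 2.0000·(cos -1.5000 − cos 0.0000) = 5.8585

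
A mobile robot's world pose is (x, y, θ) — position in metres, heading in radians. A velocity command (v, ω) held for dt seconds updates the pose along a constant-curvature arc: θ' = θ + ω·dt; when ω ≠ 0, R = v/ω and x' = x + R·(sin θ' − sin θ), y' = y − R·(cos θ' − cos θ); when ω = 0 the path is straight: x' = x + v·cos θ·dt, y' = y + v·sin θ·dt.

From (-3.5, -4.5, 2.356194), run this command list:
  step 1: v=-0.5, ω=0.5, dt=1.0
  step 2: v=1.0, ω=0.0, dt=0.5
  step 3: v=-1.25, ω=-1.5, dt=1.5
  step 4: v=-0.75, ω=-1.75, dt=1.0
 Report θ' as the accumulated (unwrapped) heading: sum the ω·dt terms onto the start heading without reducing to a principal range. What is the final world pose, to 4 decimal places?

step 1: θ'=2.8562 (R=-1.0000) → pose (-3.0744, -4.7524, 2.8562)
step 2: θ'=2.8562 (straight) → pose (-3.5542, -4.6117, 2.8562)
step 3: θ'=0.6062 (R=0.8333) → pose (-3.3140, -6.0961, 0.6062)
step 4: θ'=-1.1438 (R=0.4286) → pose (-3.9483, -5.9214, -1.1438)

(-3.9483, -5.9214, -1.1438)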